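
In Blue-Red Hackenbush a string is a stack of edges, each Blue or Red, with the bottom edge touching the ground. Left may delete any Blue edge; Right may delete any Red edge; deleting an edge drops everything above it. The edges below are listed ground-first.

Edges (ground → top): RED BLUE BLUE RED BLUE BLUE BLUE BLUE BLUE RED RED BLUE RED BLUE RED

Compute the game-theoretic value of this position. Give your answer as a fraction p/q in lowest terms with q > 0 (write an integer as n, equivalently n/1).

-4203/16384

1 of 15 · R · max L −∞ · min R 0 ⇒ -1
2 of 15 · RB · max L -1 · min R 0 ⇒ -1/2
3 of 15 · RBB · max L -1/2 · min R 0 ⇒ -1/4
4 of 15 · RBBR · max L -1/2 · min R -1/4 ⇒ -3/8
5 of 15 · RBBRB · max L -3/8 · min R -1/4 ⇒ -5/16
6 of 15 · RBBRBB · max L -5/16 · min R -1/4 ⇒ -9/32
7 of 15 · RBBRBBB · max L -9/32 · min R -1/4 ⇒ -17/64
8 of 15 · RBBRBBBB · max L -17/64 · min R -1/4 ⇒ -33/128
9 of 15 · RBBRBBBBB · max L -33/128 · min R -1/4 ⇒ -65/256
10 of 15 · RBBRBBBBBR · max L -33/128 · min R -65/256 ⇒ -131/512
11 of 15 · RBBRBBBBBRR · max L -33/128 · min R -131/512 ⇒ -263/1024
12 of 15 · RBBRBBBBBRRB · max L -263/1024 · min R -131/512 ⇒ -525/2048
13 of 15 · RBBRBBBBBRRBR · max L -263/1024 · min R -525/2048 ⇒ -1051/4096
14 of 15 · RBBRBBBBBRRBRB · max L -1051/4096 · min R -525/2048 ⇒ -2101/8192
15 of 15 · RBBRBBBBBRRBRBR · max L -1051/4096 · min R -2101/8192 ⇒ -4203/16384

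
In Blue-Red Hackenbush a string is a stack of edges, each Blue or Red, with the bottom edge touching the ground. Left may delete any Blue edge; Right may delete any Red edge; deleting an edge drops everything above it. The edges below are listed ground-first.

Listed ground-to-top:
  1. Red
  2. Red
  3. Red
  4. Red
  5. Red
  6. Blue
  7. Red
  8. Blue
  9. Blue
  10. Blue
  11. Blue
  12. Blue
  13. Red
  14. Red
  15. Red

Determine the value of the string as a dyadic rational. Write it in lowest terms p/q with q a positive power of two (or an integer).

Build value(s[:k]) for k = 1..15, string s = Red Red Red Red Red Blue Red Blue Blue Blue Blue Blue Red Red Red.
value(R) = { · | 0 } = -1
value(RR) = { · | -1, 0 } = -2
value(RRR) = { · | -2, -1, 0 } = -3
value(RRRR) = { · | -3, -2, -1, 0 } = -4
value(RRRRR) = { · | -4, -3, -2, -1, 0 } = -5
value(RRRRRB) = { -5 | -4, -3, -2, -1, 0 } = -9/2
value(RRRRRBR) = { -5 | -9/2, -4, -3, -2, -1, 0 } = -19/4
value(RRRRRBRB) = { -5, -19/4 | -9/2, -4, -3, -2, -1, 0 } = -37/8
value(RRRRRBRBB) = { -5, -19/4, -37/8 | -9/2, -4, -3, -2, -1, 0 } = -73/16
value(RRRRRBRBBB) = { -5, -19/4, -37/8, -73/16 | -9/2, -4, -3, -2, -1, 0 } = -145/32
value(RRRRRBRBBBB) = { -5, -19/4, -37/8, -73/16, -145/32 | -9/2, -4, -3, -2, -1, 0 } = -289/64
value(RRRRRBRBBBBB) = { -5, -19/4, -37/8, -73/16, -145/32, -289/64 | -9/2, -4, -3, -2, -1, 0 } = -577/128
value(RRRRRBRBBBBBR) = { -5, -19/4, -37/8, -73/16, -145/32, -289/64 | -577/128, -9/2, -4, -3, -2, -1, 0 } = -1155/256
value(RRRRRBRBBBBBRR) = { -5, -19/4, -37/8, -73/16, -145/32, -289/64 | -1155/256, -577/128, -9/2, -4, -3, -2, -1, 0 } = -2311/512
value(RRRRRBRBBBBBRRR) = { -5, -19/4, -37/8, -73/16, -145/32, -289/64 | -2311/512, -1155/256, -577/128, -9/2, -4, -3, -2, -1, 0 } = -4623/1024

-4623/1024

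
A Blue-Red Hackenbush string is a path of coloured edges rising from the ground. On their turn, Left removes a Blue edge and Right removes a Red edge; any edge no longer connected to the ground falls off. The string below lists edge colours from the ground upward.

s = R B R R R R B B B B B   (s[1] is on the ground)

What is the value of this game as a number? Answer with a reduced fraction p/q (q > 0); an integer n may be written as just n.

-961/1024

Build G(s[:k]) for k = 1..11, string s = R B R R R R B B B B B.
step 1: add R to get R; options L={ none } R={ 0 } ⇒ -1
step 2: add B to get RB; options L={ -1 } R={ 0 } ⇒ -1/2
step 3: add R to get RBR; options L={ -1 } R={ -1/2 0 } ⇒ -3/4
step 4: add R to get RBRR; options L={ -1 } R={ -3/4 -1/2 0 } ⇒ -7/8
step 5: add R to get RBRRR; options L={ -1 } R={ -7/8 -3/4 -1/2 0 } ⇒ -15/16
step 6: add R to get RBRRRR; options L={ -1 } R={ -15/16 -7/8 -3/4 -1/2 0 } ⇒ -31/32
step 7: add B to get RBRRRRB; options L={ -1 -31/32 } R={ -15/16 -7/8 -3/4 -1/2 0 } ⇒ -61/64
step 8: add B to get RBRRRRBB; options L={ -1 -31/32 -61/64 } R={ -15/16 -7/8 -3/4 -1/2 0 } ⇒ -121/128
step 9: add B to get RBRRRRBBB; options L={ -1 -31/32 -61/64 -121/128 } R={ -15/16 -7/8 -3/4 -1/2 0 } ⇒ -241/256
step 10: add B to get RBRRRRBBBB; options L={ -1 -31/32 -61/64 -121/128 -241/256 } R={ -15/16 -7/8 -3/4 -1/2 0 } ⇒ -481/512
step 11: add B to get RBRRRRBBBBB; options L={ -1 -31/32 -61/64 -121/128 -241/256 -481/512 } R={ -15/16 -7/8 -3/4 -1/2 0 } ⇒ -961/1024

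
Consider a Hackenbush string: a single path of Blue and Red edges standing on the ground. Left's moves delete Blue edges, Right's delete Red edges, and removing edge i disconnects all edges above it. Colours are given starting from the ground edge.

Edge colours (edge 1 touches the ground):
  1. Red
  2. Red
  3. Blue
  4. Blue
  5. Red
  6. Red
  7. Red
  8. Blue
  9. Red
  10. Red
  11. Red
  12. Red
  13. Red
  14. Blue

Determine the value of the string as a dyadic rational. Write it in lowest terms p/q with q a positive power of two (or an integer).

-6013/4096

step 1: add Red to get R; options L={  } R={ 0 } = -1
step 2: add Red to get RR; options L={  } R={ -1; 0 } = -2
step 3: add Blue to get RRB; options L={ -2 } R={ -1; 0 } = -3/2
step 4: add Blue to get RRBB; options L={ -2; -3/2 } R={ -1; 0 } = -5/4
step 5: add Red to get RRBBR; options L={ -2; -3/2 } R={ -5/4; -1; 0 } = -11/8
step 6: add Red to get RRBBRR; options L={ -2; -3/2 } R={ -11/8; -5/4; -1; 0 } = -23/16
step 7: add Red to get RRBBRRR; options L={ -2; -3/2 } R={ -23/16; -11/8; -5/4; -1; 0 } = -47/32
step 8: add Blue to get RRBBRRRB; options L={ -2; -3/2; -47/32 } R={ -23/16; -11/8; -5/4; -1; 0 } = -93/64
step 9: add Red to get RRBBRRRBR; options L={ -2; -3/2; -47/32 } R={ -93/64; -23/16; -11/8; -5/4; -1; 0 } = -187/128
step 10: add Red to get RRBBRRRBRR; options L={ -2; -3/2; -47/32 } R={ -187/128; -93/64; -23/16; -11/8; -5/4; -1; 0 } = -375/256
step 11: add Red to get RRBBRRRBRRR; options L={ -2; -3/2; -47/32 } R={ -375/256; -187/128; -93/64; -23/16; -11/8; -5/4; -1; 0 } = -751/512
step 12: add Red to get RRBBRRRBRRRR; options L={ -2; -3/2; -47/32 } R={ -751/512; -375/256; -187/128; -93/64; -23/16; -11/8; -5/4; -1; 0 } = -1503/1024
step 13: add Red to get RRBBRRRBRRRRR; options L={ -2; -3/2; -47/32 } R={ -1503/1024; -751/512; -375/256; -187/128; -93/64; -23/16; -11/8; -5/4; -1; 0 } = -3007/2048
step 14: add Blue to get RRBBRRRBRRRRRB; options L={ -2; -3/2; -47/32; -3007/2048 } R={ -1503/1024; -751/512; -375/256; -187/128; -93/64; -23/16; -11/8; -5/4; -1; 0 } = -6013/4096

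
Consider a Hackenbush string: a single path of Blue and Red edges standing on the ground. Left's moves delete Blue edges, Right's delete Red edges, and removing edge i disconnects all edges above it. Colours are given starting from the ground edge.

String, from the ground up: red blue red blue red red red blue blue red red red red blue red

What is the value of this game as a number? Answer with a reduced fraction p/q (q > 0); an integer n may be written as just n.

-11899/16384

Recurse on prefixes of the 15-edge string red blue red blue red red red blue blue red red red red blue red:
r: Left { — }, Right { 0 } ⇒ simplest -1
rb: Left { -1 }, Right { 0 } ⇒ simplest -1/2
rbr: Left { -1 }, Right { -1/2 0 } ⇒ simplest -3/4
rbrb: Left { -1 -3/4 }, Right { -1/2 0 } ⇒ simplest -5/8
rbrbr: Left { -1 -3/4 }, Right { -5/8 -1/2 0 } ⇒ simplest -11/16
rbrbrr: Left { -1 -3/4 }, Right { -11/16 -5/8 -1/2 0 } ⇒ simplest -23/32
rbrbrrr: Left { -1 -3/4 }, Right { -23/32 -11/16 -5/8 -1/2 0 } ⇒ simplest -47/64
rbrbrrrb: Left { -1 -3/4 -47/64 }, Right { -23/32 -11/16 -5/8 -1/2 0 } ⇒ simplest -93/128
rbrbrrrbb: Left { -1 -3/4 -47/64 -93/128 }, Right { -23/32 -11/16 -5/8 -1/2 0 } ⇒ simplest -185/256
rbrbrrrbbr: Left { -1 -3/4 -47/64 -93/128 }, Right { -185/256 -23/32 -11/16 -5/8 -1/2 0 } ⇒ simplest -371/512
rbrbrrrbbrr: Left { -1 -3/4 -47/64 -93/128 }, Right { -371/512 -185/256 -23/32 -11/16 -5/8 -1/2 0 } ⇒ simplest -743/1024
rbrbrrrbbrrr: Left { -1 -3/4 -47/64 -93/128 }, Right { -743/1024 -371/512 -185/256 -23/32 -11/16 -5/8 -1/2 0 } ⇒ simplest -1487/2048
rbrbrrrbbrrrr: Left { -1 -3/4 -47/64 -93/128 }, Right { -1487/2048 -743/1024 -371/512 -185/256 -23/32 -11/16 -5/8 -1/2 0 } ⇒ simplest -2975/4096
rbrbrrrbbrrrrb: Left { -1 -3/4 -47/64 -93/128 -2975/4096 }, Right { -1487/2048 -743/1024 -371/512 -185/256 -23/32 -11/16 -5/8 -1/2 0 } ⇒ simplest -5949/8192
rbrbrrrbbrrrrbr: Left { -1 -3/4 -47/64 -93/128 -2975/4096 }, Right { -5949/8192 -1487/2048 -743/1024 -371/512 -185/256 -23/32 -11/16 -5/8 -1/2 0 } ⇒ simplest -11899/16384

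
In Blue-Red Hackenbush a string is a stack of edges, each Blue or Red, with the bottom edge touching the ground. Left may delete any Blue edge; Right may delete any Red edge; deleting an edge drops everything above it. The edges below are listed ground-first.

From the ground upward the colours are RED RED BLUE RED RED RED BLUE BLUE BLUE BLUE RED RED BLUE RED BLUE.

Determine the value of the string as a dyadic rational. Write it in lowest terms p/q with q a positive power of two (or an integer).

-15413/8192

step 1: add RED to get R; options L={ — } R={ 0 } => -1
step 2: add RED to get RR; options L={ — } R={ -1, 0 } => -2
step 3: add BLUE to get RRB; options L={ -2 } R={ -1, 0 } => -3/2
step 4: add RED to get RRBR; options L={ -2 } R={ -3/2, -1, 0 } => -7/4
step 5: add RED to get RRBRR; options L={ -2 } R={ -7/4, -3/2, -1, 0 } => -15/8
step 6: add RED to get RRBRRR; options L={ -2 } R={ -15/8, -7/4, -3/2, -1, 0 } => -31/16
step 7: add BLUE to get RRBRRRB; options L={ -2, -31/16 } R={ -15/8, -7/4, -3/2, -1, 0 } => -61/32
step 8: add BLUE to get RRBRRRBB; options L={ -2, -31/16, -61/32 } R={ -15/8, -7/4, -3/2, -1, 0 } => -121/64
step 9: add BLUE to get RRBRRRBBB; options L={ -2, -31/16, -61/32, -121/64 } R={ -15/8, -7/4, -3/2, -1, 0 } => -241/128
step 10: add BLUE to get RRBRRRBBBB; options L={ -2, -31/16, -61/32, -121/64, -241/128 } R={ -15/8, -7/4, -3/2, -1, 0 } => -481/256
step 11: add RED to get RRBRRRBBBBR; options L={ -2, -31/16, -61/32, -121/64, -241/128 } R={ -481/256, -15/8, -7/4, -3/2, -1, 0 } => -963/512
step 12: add RED to get RRBRRRBBBBRR; options L={ -2, -31/16, -61/32, -121/64, -241/128 } R={ -963/512, -481/256, -15/8, -7/4, -3/2, -1, 0 } => -1927/1024
step 13: add BLUE to get RRBRRRBBBBRRB; options L={ -2, -31/16, -61/32, -121/64, -241/128, -1927/1024 } R={ -963/512, -481/256, -15/8, -7/4, -3/2, -1, 0 } => -3853/2048
step 14: add RED to get RRBRRRBBBBRRBR; options L={ -2, -31/16, -61/32, -121/64, -241/128, -1927/1024 } R={ -3853/2048, -963/512, -481/256, -15/8, -7/4, -3/2, -1, 0 } => -7707/4096
step 15: add BLUE to get RRBRRRBBBBRRBRB; options L={ -2, -31/16, -61/32, -121/64, -241/128, -1927/1024, -7707/4096 } R={ -3853/2048, -963/512, -481/256, -15/8, -7/4, -3/2, -1, 0 } => -15413/8192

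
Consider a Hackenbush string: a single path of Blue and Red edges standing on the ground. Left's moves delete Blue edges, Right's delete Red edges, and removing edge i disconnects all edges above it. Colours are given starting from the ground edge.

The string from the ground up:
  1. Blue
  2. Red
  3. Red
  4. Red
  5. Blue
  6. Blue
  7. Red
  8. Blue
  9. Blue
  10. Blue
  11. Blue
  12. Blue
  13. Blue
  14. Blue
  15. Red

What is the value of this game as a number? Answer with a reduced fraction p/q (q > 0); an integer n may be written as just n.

1 of 15 · B · max L 0 · min R +∞ so 1
2 of 15 · BR · max L 0 · min R 1 so 1/2
3 of 15 · BRR · max L 0 · min R 1/2 so 1/4
4 of 15 · BRRR · max L 0 · min R 1/4 so 1/8
5 of 15 · BRRRB · max L 1/8 · min R 1/4 so 3/16
6 of 15 · BRRRBB · max L 3/16 · min R 1/4 so 7/32
7 of 15 · BRRRBBR · max L 3/16 · min R 7/32 so 13/64
8 of 15 · BRRRBBRB · max L 13/64 · min R 7/32 so 27/128
9 of 15 · BRRRBBRBB · max L 27/128 · min R 7/32 so 55/256
10 of 15 · BRRRBBRBBB · max L 55/256 · min R 7/32 so 111/512
11 of 15 · BRRRBBRBBBB · max L 111/512 · min R 7/32 so 223/1024
12 of 15 · BRRRBBRBBBBB · max L 223/1024 · min R 7/32 so 447/2048
13 of 15 · BRRRBBRBBBBBB · max L 447/2048 · min R 7/32 so 895/4096
14 of 15 · BRRRBBRBBBBBBB · max L 895/4096 · min R 7/32 so 1791/8192
15 of 15 · BRRRBBRBBBBBBBR · max L 895/4096 · min R 1791/8192 so 3581/16384

3581/16384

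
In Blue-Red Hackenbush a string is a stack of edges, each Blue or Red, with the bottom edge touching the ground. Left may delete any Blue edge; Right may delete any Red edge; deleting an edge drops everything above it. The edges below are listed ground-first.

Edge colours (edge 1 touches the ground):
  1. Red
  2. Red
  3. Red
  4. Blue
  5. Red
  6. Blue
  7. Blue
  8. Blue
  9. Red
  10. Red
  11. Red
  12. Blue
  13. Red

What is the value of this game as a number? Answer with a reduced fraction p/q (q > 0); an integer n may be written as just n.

1 of 13 · R · max L −∞ · min R 0 = -1
2 of 13 · RR · max L −∞ · min R -1 = -2
3 of 13 · RRR · max L −∞ · min R -2 = -3
4 of 13 · RRRB · max L -3 · min R -2 = -5/2
5 of 13 · RRRBR · max L -3 · min R -5/2 = -11/4
6 of 13 · RRRBRB · max L -11/4 · min R -5/2 = -21/8
7 of 13 · RRRBRBB · max L -21/8 · min R -5/2 = -41/16
8 of 13 · RRRBRBBB · max L -41/16 · min R -5/2 = -81/32
9 of 13 · RRRBRBBBR · max L -41/16 · min R -81/32 = -163/64
10 of 13 · RRRBRBBBRR · max L -41/16 · min R -163/64 = -327/128
11 of 13 · RRRBRBBBRRR · max L -41/16 · min R -327/128 = -655/256
12 of 13 · RRRBRBBBRRRB · max L -655/256 · min R -327/128 = -1309/512
13 of 13 · RRRBRBBBRRRBR · max L -655/256 · min R -1309/512 = -2619/1024

-2619/1024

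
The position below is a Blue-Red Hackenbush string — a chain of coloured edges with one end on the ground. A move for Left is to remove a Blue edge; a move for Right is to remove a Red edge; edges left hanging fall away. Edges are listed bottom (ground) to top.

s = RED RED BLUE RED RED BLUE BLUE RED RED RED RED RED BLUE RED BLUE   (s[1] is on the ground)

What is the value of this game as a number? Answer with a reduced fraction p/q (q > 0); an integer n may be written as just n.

Build value(s[:k]) for k = 1..15, string s = RED RED BLUE RED RED BLUE BLUE RED RED RED RED RED BLUE RED BLUE.
R: Left { · }, Right { 0 } -> simplest -1
RR: Left { · }, Right { -1; 0 } -> simplest -2
RRB: Left { -2 }, Right { -1; 0 } -> simplest -3/2
RRBR: Left { -2 }, Right { -3/2; -1; 0 } -> simplest -7/4
RRBRR: Left { -2 }, Right { -7/4; -3/2; -1; 0 } -> simplest -15/8
RRBRRB: Left { -2; -15/8 }, Right { -7/4; -3/2; -1; 0 } -> simplest -29/16
RRBRRBB: Left { -2; -15/8; -29/16 }, Right { -7/4; -3/2; -1; 0 } -> simplest -57/32
RRBRRBBR: Left { -2; -15/8; -29/16 }, Right { -57/32; -7/4; -3/2; -1; 0 } -> simplest -115/64
RRBRRBBRR: Left { -2; -15/8; -29/16 }, Right { -115/64; -57/32; -7/4; -3/2; -1; 0 } -> simplest -231/128
RRBRRBBRRR: Left { -2; -15/8; -29/16 }, Right { -231/128; -115/64; -57/32; -7/4; -3/2; -1; 0 } -> simplest -463/256
RRBRRBBRRRR: Left { -2; -15/8; -29/16 }, Right { -463/256; -231/128; -115/64; -57/32; -7/4; -3/2; -1; 0 } -> simplest -927/512
RRBRRBBRRRRR: Left { -2; -15/8; -29/16 }, Right { -927/512; -463/256; -231/128; -115/64; -57/32; -7/4; -3/2; -1; 0 } -> simplest -1855/1024
RRBRRBBRRRRRB: Left { -2; -15/8; -29/16; -1855/1024 }, Right { -927/512; -463/256; -231/128; -115/64; -57/32; -7/4; -3/2; -1; 0 } -> simplest -3709/2048
RRBRRBBRRRRRBR: Left { -2; -15/8; -29/16; -1855/1024 }, Right { -3709/2048; -927/512; -463/256; -231/128; -115/64; -57/32; -7/4; -3/2; -1; 0 } -> simplest -7419/4096
RRBRRBBRRRRRBRB: Left { -2; -15/8; -29/16; -1855/1024; -7419/4096 }, Right { -3709/2048; -927/512; -463/256; -231/128; -115/64; -57/32; -7/4; -3/2; -1; 0 } -> simplest -14837/8192

-14837/8192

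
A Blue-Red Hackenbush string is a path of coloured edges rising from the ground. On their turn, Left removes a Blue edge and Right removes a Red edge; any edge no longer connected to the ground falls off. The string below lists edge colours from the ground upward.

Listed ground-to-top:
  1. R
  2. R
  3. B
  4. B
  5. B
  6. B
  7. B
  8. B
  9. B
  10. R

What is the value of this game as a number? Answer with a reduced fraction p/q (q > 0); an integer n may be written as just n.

-259/256

Build G(s[:k]) for k = 1..10, string s = R R B B B B B B B R.
edge 1 of 10 (R): { — | 0 } — -1
edge 2 of 10 (R): { — | -1; 0 } — -2
edge 3 of 10 (B): { -2 | -1; 0 } — -3/2
edge 4 of 10 (B): { -2; -3/2 | -1; 0 } — -5/4
edge 5 of 10 (B): { -2; -3/2; -5/4 | -1; 0 } — -9/8
edge 6 of 10 (B): { -2; -3/2; -5/4; -9/8 | -1; 0 } — -17/16
edge 7 of 10 (B): { -2; -3/2; -5/4; -9/8; -17/16 | -1; 0 } — -33/32
edge 8 of 10 (B): { -2; -3/2; -5/4; -9/8; -17/16; -33/32 | -1; 0 } — -65/64
edge 9 of 10 (B): { -2; -3/2; -5/4; -9/8; -17/16; -33/32; -65/64 | -1; 0 } — -129/128
edge 10 of 10 (R): { -2; -3/2; -5/4; -9/8; -17/16; -33/32; -65/64 | -129/128; -1; 0 } — -259/256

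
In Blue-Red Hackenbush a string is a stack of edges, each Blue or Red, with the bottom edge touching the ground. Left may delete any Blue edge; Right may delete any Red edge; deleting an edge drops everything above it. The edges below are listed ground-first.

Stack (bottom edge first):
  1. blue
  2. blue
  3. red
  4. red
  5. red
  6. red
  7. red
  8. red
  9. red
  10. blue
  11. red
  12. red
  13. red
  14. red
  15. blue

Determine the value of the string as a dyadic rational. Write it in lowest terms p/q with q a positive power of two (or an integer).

8259/8192

Build G(s[:k]) for k = 1..15, string s = blue blue red red red red red red red blue red red red red blue.
edge 1 of 15 (blue): { 0 | · } = 1
edge 2 of 15 (blue): { 0,1 | · } = 2
edge 3 of 15 (red): { 0,1 | 2 } = 3/2
edge 4 of 15 (red): { 0,1 | 3/2,2 } = 5/4
edge 5 of 15 (red): { 0,1 | 5/4,3/2,2 } = 9/8
edge 6 of 15 (red): { 0,1 | 9/8,5/4,3/2,2 } = 17/16
edge 7 of 15 (red): { 0,1 | 17/16,9/8,5/4,3/2,2 } = 33/32
edge 8 of 15 (red): { 0,1 | 33/32,17/16,9/8,5/4,3/2,2 } = 65/64
edge 9 of 15 (red): { 0,1 | 65/64,33/32,17/16,9/8,5/4,3/2,2 } = 129/128
edge 10 of 15 (blue): { 0,1,129/128 | 65/64,33/32,17/16,9/8,5/4,3/2,2 } = 259/256
edge 11 of 15 (red): { 0,1,129/128 | 259/256,65/64,33/32,17/16,9/8,5/4,3/2,2 } = 517/512
edge 12 of 15 (red): { 0,1,129/128 | 517/512,259/256,65/64,33/32,17/16,9/8,5/4,3/2,2 } = 1033/1024
edge 13 of 15 (red): { 0,1,129/128 | 1033/1024,517/512,259/256,65/64,33/32,17/16,9/8,5/4,3/2,2 } = 2065/2048
edge 14 of 15 (red): { 0,1,129/128 | 2065/2048,1033/1024,517/512,259/256,65/64,33/32,17/16,9/8,5/4,3/2,2 } = 4129/4096
edge 15 of 15 (blue): { 0,1,129/128,4129/4096 | 2065/2048,1033/1024,517/512,259/256,65/64,33/32,17/16,9/8,5/4,3/2,2 } = 8259/8192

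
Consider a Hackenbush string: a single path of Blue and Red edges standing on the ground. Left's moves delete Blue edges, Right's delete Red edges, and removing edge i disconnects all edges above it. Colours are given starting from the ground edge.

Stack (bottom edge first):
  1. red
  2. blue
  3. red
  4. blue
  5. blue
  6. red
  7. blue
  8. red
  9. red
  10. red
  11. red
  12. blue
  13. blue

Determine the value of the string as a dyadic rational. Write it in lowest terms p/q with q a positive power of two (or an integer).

-2425/4096

step 1: add red to get r; options L={ ∅ } R={ 0 } = -1
step 2: add blue to get rb; options L={ -1 } R={ 0 } = -1/2
step 3: add red to get rbr; options L={ -1 } R={ -1/2; 0 } = -3/4
step 4: add blue to get rbrb; options L={ -1; -3/4 } R={ -1/2; 0 } = -5/8
step 5: add blue to get rbrbb; options L={ -1; -3/4; -5/8 } R={ -1/2; 0 } = -9/16
step 6: add red to get rbrbbr; options L={ -1; -3/4; -5/8 } R={ -9/16; -1/2; 0 } = -19/32
step 7: add blue to get rbrbbrb; options L={ -1; -3/4; -5/8; -19/32 } R={ -9/16; -1/2; 0 } = -37/64
step 8: add red to get rbrbbrbr; options L={ -1; -3/4; -5/8; -19/32 } R={ -37/64; -9/16; -1/2; 0 } = -75/128
step 9: add red to get rbrbbrbrr; options L={ -1; -3/4; -5/8; -19/32 } R={ -75/128; -37/64; -9/16; -1/2; 0 } = -151/256
step 10: add red to get rbrbbrbrrr; options L={ -1; -3/4; -5/8; -19/32 } R={ -151/256; -75/128; -37/64; -9/16; -1/2; 0 } = -303/512
step 11: add red to get rbrbbrbrrrr; options L={ -1; -3/4; -5/8; -19/32 } R={ -303/512; -151/256; -75/128; -37/64; -9/16; -1/2; 0 } = -607/1024
step 12: add blue to get rbrbbrbrrrrb; options L={ -1; -3/4; -5/8; -19/32; -607/1024 } R={ -303/512; -151/256; -75/128; -37/64; -9/16; -1/2; 0 } = -1213/2048
step 13: add blue to get rbrbbrbrrrrbb; options L={ -1; -3/4; -5/8; -19/32; -607/1024; -1213/2048 } R={ -303/512; -151/256; -75/128; -37/64; -9/16; -1/2; 0 } = -2425/4096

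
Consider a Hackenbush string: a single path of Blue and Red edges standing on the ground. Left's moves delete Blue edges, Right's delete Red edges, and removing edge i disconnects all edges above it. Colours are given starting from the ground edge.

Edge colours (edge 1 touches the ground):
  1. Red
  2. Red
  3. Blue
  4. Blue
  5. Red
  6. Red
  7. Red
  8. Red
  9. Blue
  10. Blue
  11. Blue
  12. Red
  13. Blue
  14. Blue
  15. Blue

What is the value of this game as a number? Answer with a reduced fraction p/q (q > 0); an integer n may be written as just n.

Recurse on prefixes of the 15-edge string Red Red Blue Blue Red Red Red Red Blue Blue Blue Red Blue Blue Blue:
edge 1 of 15 (Red): { — | 0 } ⇒ -1
edge 2 of 15 (Red): { — | -1 0 } ⇒ -2
edge 3 of 15 (Blue): { -2 | -1 0 } ⇒ -3/2
edge 4 of 15 (Blue): { -2 -3/2 | -1 0 } ⇒ -5/4
edge 5 of 15 (Red): { -2 -3/2 | -5/4 -1 0 } ⇒ -11/8
edge 6 of 15 (Red): { -2 -3/2 | -11/8 -5/4 -1 0 } ⇒ -23/16
edge 7 of 15 (Red): { -2 -3/2 | -23/16 -11/8 -5/4 -1 0 } ⇒ -47/32
edge 8 of 15 (Red): { -2 -3/2 | -47/32 -23/16 -11/8 -5/4 -1 0 } ⇒ -95/64
edge 9 of 15 (Blue): { -2 -3/2 -95/64 | -47/32 -23/16 -11/8 -5/4 -1 0 } ⇒ -189/128
edge 10 of 15 (Blue): { -2 -3/2 -95/64 -189/128 | -47/32 -23/16 -11/8 -5/4 -1 0 } ⇒ -377/256
edge 11 of 15 (Blue): { -2 -3/2 -95/64 -189/128 -377/256 | -47/32 -23/16 -11/8 -5/4 -1 0 } ⇒ -753/512
edge 12 of 15 (Red): { -2 -3/2 -95/64 -189/128 -377/256 | -753/512 -47/32 -23/16 -11/8 -5/4 -1 0 } ⇒ -1507/1024
edge 13 of 15 (Blue): { -2 -3/2 -95/64 -189/128 -377/256 -1507/1024 | -753/512 -47/32 -23/16 -11/8 -5/4 -1 0 } ⇒ -3013/2048
edge 14 of 15 (Blue): { -2 -3/2 -95/64 -189/128 -377/256 -1507/1024 -3013/2048 | -753/512 -47/32 -23/16 -11/8 -5/4 -1 0 } ⇒ -6025/4096
edge 15 of 15 (Blue): { -2 -3/2 -95/64 -189/128 -377/256 -1507/1024 -3013/2048 -6025/4096 | -753/512 -47/32 -23/16 -11/8 -5/4 -1 0 } ⇒ -12049/8192

-12049/8192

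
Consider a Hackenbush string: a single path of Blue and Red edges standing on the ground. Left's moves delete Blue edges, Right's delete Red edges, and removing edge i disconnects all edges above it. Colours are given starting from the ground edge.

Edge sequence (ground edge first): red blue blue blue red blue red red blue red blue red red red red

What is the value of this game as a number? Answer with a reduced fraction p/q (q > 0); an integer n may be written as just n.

edge 1 of 15 (red): { ∅ | 0 } → -1
edge 2 of 15 (blue): { -1 | 0 } → -1/2
edge 3 of 15 (blue): { -1,-1/2 | 0 } → -1/4
edge 4 of 15 (blue): { -1,-1/2,-1/4 | 0 } → -1/8
edge 5 of 15 (red): { -1,-1/2,-1/4 | -1/8,0 } → -3/16
edge 6 of 15 (blue): { -1,-1/2,-1/4,-3/16 | -1/8,0 } → -5/32
edge 7 of 15 (red): { -1,-1/2,-1/4,-3/16 | -5/32,-1/8,0 } → -11/64
edge 8 of 15 (red): { -1,-1/2,-1/4,-3/16 | -11/64,-5/32,-1/8,0 } → -23/128
edge 9 of 15 (blue): { -1,-1/2,-1/4,-3/16,-23/128 | -11/64,-5/32,-1/8,0 } → -45/256
edge 10 of 15 (red): { -1,-1/2,-1/4,-3/16,-23/128 | -45/256,-11/64,-5/32,-1/8,0 } → -91/512
edge 11 of 15 (blue): { -1,-1/2,-1/4,-3/16,-23/128,-91/512 | -45/256,-11/64,-5/32,-1/8,0 } → -181/1024
edge 12 of 15 (red): { -1,-1/2,-1/4,-3/16,-23/128,-91/512 | -181/1024,-45/256,-11/64,-5/32,-1/8,0 } → -363/2048
edge 13 of 15 (red): { -1,-1/2,-1/4,-3/16,-23/128,-91/512 | -363/2048,-181/1024,-45/256,-11/64,-5/32,-1/8,0 } → -727/4096
edge 14 of 15 (red): { -1,-1/2,-1/4,-3/16,-23/128,-91/512 | -727/4096,-363/2048,-181/1024,-45/256,-11/64,-5/32,-1/8,0 } → -1455/8192
edge 15 of 15 (red): { -1,-1/2,-1/4,-3/16,-23/128,-91/512 | -1455/8192,-727/4096,-363/2048,-181/1024,-45/256,-11/64,-5/32,-1/8,0 } → -2911/16384

-2911/16384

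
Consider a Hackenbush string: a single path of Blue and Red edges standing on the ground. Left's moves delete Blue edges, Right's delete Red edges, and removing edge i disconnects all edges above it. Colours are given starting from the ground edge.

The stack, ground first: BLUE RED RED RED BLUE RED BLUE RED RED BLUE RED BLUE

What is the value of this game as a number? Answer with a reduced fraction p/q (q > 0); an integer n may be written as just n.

331/2048

Prefix values for BLUE RED RED RED BLUE RED BLUE RED RED BLUE RED BLUE via {L|R} + simplicity:
1 of 12 · B · max L 0 · min R +∞ so 1
2 of 12 · BR · max L 0 · min R 1 so 1/2
3 of 12 · BRR · max L 0 · min R 1/2 so 1/4
4 of 12 · BRRR · max L 0 · min R 1/4 so 1/8
5 of 12 · BRRRB · max L 1/8 · min R 1/4 so 3/16
6 of 12 · BRRRBR · max L 1/8 · min R 3/16 so 5/32
7 of 12 · BRRRBRB · max L 5/32 · min R 3/16 so 11/64
8 of 12 · BRRRBRBR · max L 5/32 · min R 11/64 so 21/128
9 of 12 · BRRRBRBRR · max L 5/32 · min R 21/128 so 41/256
10 of 12 · BRRRBRBRRB · max L 41/256 · min R 21/128 so 83/512
11 of 12 · BRRRBRBRRBR · max L 41/256 · min R 83/512 so 165/1024
12 of 12 · BRRRBRBRRBRB · max L 165/1024 · min R 83/512 so 331/2048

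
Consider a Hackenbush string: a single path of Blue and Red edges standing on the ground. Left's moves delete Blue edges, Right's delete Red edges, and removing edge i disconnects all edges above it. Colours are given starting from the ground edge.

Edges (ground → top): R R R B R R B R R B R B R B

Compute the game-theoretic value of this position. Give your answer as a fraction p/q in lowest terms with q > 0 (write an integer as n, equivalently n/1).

val_1 [R]  L=[∅]  R=[0]  gives -1
val_2 [RR]  L=[∅]  R=[-1; 0]  gives -2
val_3 [RRR]  L=[∅]  R=[-2; -1; 0]  gives -3
val_4 [RRRB]  L=[-3]  R=[-2; -1; 0]  gives -5/2
val_5 [RRRBR]  L=[-3]  R=[-5/2; -2; -1; 0]  gives -11/4
val_6 [RRRBRR]  L=[-3]  R=[-11/4; -5/2; -2; -1; 0]  gives -23/8
val_7 [RRRBRRB]  L=[-3; -23/8]  R=[-11/4; -5/2; -2; -1; 0]  gives -45/16
val_8 [RRRBRRBR]  L=[-3; -23/8]  R=[-45/16; -11/4; -5/2; -2; -1; 0]  gives -91/32
val_9 [RRRBRRBRR]  L=[-3; -23/8]  R=[-91/32; -45/16; -11/4; -5/2; -2; -1; 0]  gives -183/64
val_10 [RRRBRRBRRB]  L=[-3; -23/8; -183/64]  R=[-91/32; -45/16; -11/4; -5/2; -2; -1; 0]  gives -365/128
val_11 [RRRBRRBRRBR]  L=[-3; -23/8; -183/64]  R=[-365/128; -91/32; -45/16; -11/4; -5/2; -2; -1; 0]  gives -731/256
val_12 [RRRBRRBRRBRB]  L=[-3; -23/8; -183/64; -731/256]  R=[-365/128; -91/32; -45/16; -11/4; -5/2; -2; -1; 0]  gives -1461/512
val_13 [RRRBRRBRRBRBR]  L=[-3; -23/8; -183/64; -731/256]  R=[-1461/512; -365/128; -91/32; -45/16; -11/4; -5/2; -2; -1; 0]  gives -2923/1024
val_14 [RRRBRRBRRBRBRB]  L=[-3; -23/8; -183/64; -731/256; -2923/1024]  R=[-1461/512; -365/128; -91/32; -45/16; -11/4; -5/2; -2; -1; 0]  gives -5845/2048

-5845/2048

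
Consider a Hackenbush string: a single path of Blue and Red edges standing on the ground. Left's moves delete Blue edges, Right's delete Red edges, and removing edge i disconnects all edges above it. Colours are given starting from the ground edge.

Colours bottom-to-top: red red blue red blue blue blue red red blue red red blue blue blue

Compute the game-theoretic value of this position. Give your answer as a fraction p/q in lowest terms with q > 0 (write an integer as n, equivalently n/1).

Recurse on prefixes of the 15-edge string red red blue red blue blue blue red red blue red red blue blue blue:
edge 1 of 15 (red): {  | 0 } = -1
edge 2 of 15 (red): {  | -1,0 } = -2
edge 3 of 15 (blue): { -2 | -1,0 } = -3/2
edge 4 of 15 (red): { -2 | -3/2,-1,0 } = -7/4
edge 5 of 15 (blue): { -2,-7/4 | -3/2,-1,0 } = -13/8
edge 6 of 15 (blue): { -2,-7/4,-13/8 | -3/2,-1,0 } = -25/16
edge 7 of 15 (blue): { -2,-7/4,-13/8,-25/16 | -3/2,-1,0 } = -49/32
edge 8 of 15 (red): { -2,-7/4,-13/8,-25/16 | -49/32,-3/2,-1,0 } = -99/64
edge 9 of 15 (red): { -2,-7/4,-13/8,-25/16 | -99/64,-49/32,-3/2,-1,0 } = -199/128
edge 10 of 15 (blue): { -2,-7/4,-13/8,-25/16,-199/128 | -99/64,-49/32,-3/2,-1,0 } = -397/256
edge 11 of 15 (red): { -2,-7/4,-13/8,-25/16,-199/128 | -397/256,-99/64,-49/32,-3/2,-1,0 } = -795/512
edge 12 of 15 (red): { -2,-7/4,-13/8,-25/16,-199/128 | -795/512,-397/256,-99/64,-49/32,-3/2,-1,0 } = -1591/1024
edge 13 of 15 (blue): { -2,-7/4,-13/8,-25/16,-199/128,-1591/1024 | -795/512,-397/256,-99/64,-49/32,-3/2,-1,0 } = -3181/2048
edge 14 of 15 (blue): { -2,-7/4,-13/8,-25/16,-199/128,-1591/1024,-3181/2048 | -795/512,-397/256,-99/64,-49/32,-3/2,-1,0 } = -6361/4096
edge 15 of 15 (blue): { -2,-7/4,-13/8,-25/16,-199/128,-1591/1024,-3181/2048,-6361/4096 | -795/512,-397/256,-99/64,-49/32,-3/2,-1,0 } = -12721/8192

-12721/8192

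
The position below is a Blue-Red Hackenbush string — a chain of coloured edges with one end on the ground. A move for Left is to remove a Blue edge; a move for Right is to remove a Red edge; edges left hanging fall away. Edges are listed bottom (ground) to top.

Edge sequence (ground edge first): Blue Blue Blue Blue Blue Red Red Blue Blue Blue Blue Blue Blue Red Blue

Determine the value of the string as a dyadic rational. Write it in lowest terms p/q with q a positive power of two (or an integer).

edge 1 of 15 (Blue): { 0 | ∅ } so 1
edge 2 of 15 (Blue): { 0, 1 | ∅ } so 2
edge 3 of 15 (Blue): { 0, 1, 2 | ∅ } so 3
edge 4 of 15 (Blue): { 0, 1, 2, 3 | ∅ } so 4
edge 5 of 15 (Blue): { 0, 1, 2, 3, 4 | ∅ } so 5
edge 6 of 15 (Red): { 0, 1, 2, 3, 4 | 5 } so 9/2
edge 7 of 15 (Red): { 0, 1, 2, 3, 4 | 9/2, 5 } so 17/4
edge 8 of 15 (Blue): { 0, 1, 2, 3, 4, 17/4 | 9/2, 5 } so 35/8
edge 9 of 15 (Blue): { 0, 1, 2, 3, 4, 17/4, 35/8 | 9/2, 5 } so 71/16
edge 10 of 15 (Blue): { 0, 1, 2, 3, 4, 17/4, 35/8, 71/16 | 9/2, 5 } so 143/32
edge 11 of 15 (Blue): { 0, 1, 2, 3, 4, 17/4, 35/8, 71/16, 143/32 | 9/2, 5 } so 287/64
edge 12 of 15 (Blue): { 0, 1, 2, 3, 4, 17/4, 35/8, 71/16, 143/32, 287/64 | 9/2, 5 } so 575/128
edge 13 of 15 (Blue): { 0, 1, 2, 3, 4, 17/4, 35/8, 71/16, 143/32, 287/64, 575/128 | 9/2, 5 } so 1151/256
edge 14 of 15 (Red): { 0, 1, 2, 3, 4, 17/4, 35/8, 71/16, 143/32, 287/64, 575/128 | 1151/256, 9/2, 5 } so 2301/512
edge 15 of 15 (Blue): { 0, 1, 2, 3, 4, 17/4, 35/8, 71/16, 143/32, 287/64, 575/128, 2301/512 | 1151/256, 9/2, 5 } so 4603/1024

4603/1024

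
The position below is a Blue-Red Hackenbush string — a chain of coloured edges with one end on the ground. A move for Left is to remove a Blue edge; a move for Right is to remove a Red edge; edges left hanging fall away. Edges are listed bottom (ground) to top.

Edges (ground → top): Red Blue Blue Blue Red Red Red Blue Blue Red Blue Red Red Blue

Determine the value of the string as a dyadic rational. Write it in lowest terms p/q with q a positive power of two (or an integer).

Build val(s[:k]) for k = 1..14, string s = Red Blue Blue Blue Red Red Red Blue Blue Red Blue Red Red Blue.
edge 1 of 14 (Red): { none | 0 } => -1
edge 2 of 14 (Blue): { -1 | 0 } => -1/2
edge 3 of 14 (Blue): { -1, -1/2 | 0 } => -1/4
edge 4 of 14 (Blue): { -1, -1/2, -1/4 | 0 } => -1/8
edge 5 of 14 (Red): { -1, -1/2, -1/4 | -1/8, 0 } => -3/16
edge 6 of 14 (Red): { -1, -1/2, -1/4 | -3/16, -1/8, 0 } => -7/32
edge 7 of 14 (Red): { -1, -1/2, -1/4 | -7/32, -3/16, -1/8, 0 } => -15/64
edge 8 of 14 (Blue): { -1, -1/2, -1/4, -15/64 | -7/32, -3/16, -1/8, 0 } => -29/128
edge 9 of 14 (Blue): { -1, -1/2, -1/4, -15/64, -29/128 | -7/32, -3/16, -1/8, 0 } => -57/256
edge 10 of 14 (Red): { -1, -1/2, -1/4, -15/64, -29/128 | -57/256, -7/32, -3/16, -1/8, 0 } => -115/512
edge 11 of 14 (Blue): { -1, -1/2, -1/4, -15/64, -29/128, -115/512 | -57/256, -7/32, -3/16, -1/8, 0 } => -229/1024
edge 12 of 14 (Red): { -1, -1/2, -1/4, -15/64, -29/128, -115/512 | -229/1024, -57/256, -7/32, -3/16, -1/8, 0 } => -459/2048
edge 13 of 14 (Red): { -1, -1/2, -1/4, -15/64, -29/128, -115/512 | -459/2048, -229/1024, -57/256, -7/32, -3/16, -1/8, 0 } => -919/4096
edge 14 of 14 (Blue): { -1, -1/2, -1/4, -15/64, -29/128, -115/512, -919/4096 | -459/2048, -229/1024, -57/256, -7/32, -3/16, -1/8, 0 } => -1837/8192

-1837/8192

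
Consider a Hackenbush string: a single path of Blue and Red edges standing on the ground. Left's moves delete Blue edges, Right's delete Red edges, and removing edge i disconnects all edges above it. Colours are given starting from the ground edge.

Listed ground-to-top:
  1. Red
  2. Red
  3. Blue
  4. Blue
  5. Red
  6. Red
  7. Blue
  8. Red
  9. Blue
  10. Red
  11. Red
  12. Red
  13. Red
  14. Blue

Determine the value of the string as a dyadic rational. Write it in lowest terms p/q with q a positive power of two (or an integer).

-5821/4096

edge 1 of 14 (Red): { ∅ | 0 } -> -1
edge 2 of 14 (Red): { ∅ | -1 0 } -> -2
edge 3 of 14 (Blue): { -2 | -1 0 } -> -3/2
edge 4 of 14 (Blue): { -2 -3/2 | -1 0 } -> -5/4
edge 5 of 14 (Red): { -2 -3/2 | -5/4 -1 0 } -> -11/8
edge 6 of 14 (Red): { -2 -3/2 | -11/8 -5/4 -1 0 } -> -23/16
edge 7 of 14 (Blue): { -2 -3/2 -23/16 | -11/8 -5/4 -1 0 } -> -45/32
edge 8 of 14 (Red): { -2 -3/2 -23/16 | -45/32 -11/8 -5/4 -1 0 } -> -91/64
edge 9 of 14 (Blue): { -2 -3/2 -23/16 -91/64 | -45/32 -11/8 -5/4 -1 0 } -> -181/128
edge 10 of 14 (Red): { -2 -3/2 -23/16 -91/64 | -181/128 -45/32 -11/8 -5/4 -1 0 } -> -363/256
edge 11 of 14 (Red): { -2 -3/2 -23/16 -91/64 | -363/256 -181/128 -45/32 -11/8 -5/4 -1 0 } -> -727/512
edge 12 of 14 (Red): { -2 -3/2 -23/16 -91/64 | -727/512 -363/256 -181/128 -45/32 -11/8 -5/4 -1 0 } -> -1455/1024
edge 13 of 14 (Red): { -2 -3/2 -23/16 -91/64 | -1455/1024 -727/512 -363/256 -181/128 -45/32 -11/8 -5/4 -1 0 } -> -2911/2048
edge 14 of 14 (Blue): { -2 -3/2 -23/16 -91/64 -2911/2048 | -1455/1024 -727/512 -363/256 -181/128 -45/32 -11/8 -5/4 -1 0 } -> -5821/4096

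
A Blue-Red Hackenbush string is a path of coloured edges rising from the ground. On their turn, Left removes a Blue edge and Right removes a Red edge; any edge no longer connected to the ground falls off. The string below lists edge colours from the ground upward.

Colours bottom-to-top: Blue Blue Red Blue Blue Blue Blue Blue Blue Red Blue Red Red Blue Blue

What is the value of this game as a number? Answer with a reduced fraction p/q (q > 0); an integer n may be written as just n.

16295/8192

Prefix values for Blue Blue Red Blue Blue Blue Blue Blue Blue Red Blue Red Red Blue Blue via {L|R} + simplicity:
edge 1 of 15 (Blue): { 0 | none } gives 1
edge 2 of 15 (Blue): { 0; 1 | none } gives 2
edge 3 of 15 (Red): { 0; 1 | 2 } gives 3/2
edge 4 of 15 (Blue): { 0; 1; 3/2 | 2 } gives 7/4
edge 5 of 15 (Blue): { 0; 1; 3/2; 7/4 | 2 } gives 15/8
edge 6 of 15 (Blue): { 0; 1; 3/2; 7/4; 15/8 | 2 } gives 31/16
edge 7 of 15 (Blue): { 0; 1; 3/2; 7/4; 15/8; 31/16 | 2 } gives 63/32
edge 8 of 15 (Blue): { 0; 1; 3/2; 7/4; 15/8; 31/16; 63/32 | 2 } gives 127/64
edge 9 of 15 (Blue): { 0; 1; 3/2; 7/4; 15/8; 31/16; 63/32; 127/64 | 2 } gives 255/128
edge 10 of 15 (Red): { 0; 1; 3/2; 7/4; 15/8; 31/16; 63/32; 127/64 | 255/128; 2 } gives 509/256
edge 11 of 15 (Blue): { 0; 1; 3/2; 7/4; 15/8; 31/16; 63/32; 127/64; 509/256 | 255/128; 2 } gives 1019/512
edge 12 of 15 (Red): { 0; 1; 3/2; 7/4; 15/8; 31/16; 63/32; 127/64; 509/256 | 1019/512; 255/128; 2 } gives 2037/1024
edge 13 of 15 (Red): { 0; 1; 3/2; 7/4; 15/8; 31/16; 63/32; 127/64; 509/256 | 2037/1024; 1019/512; 255/128; 2 } gives 4073/2048
edge 14 of 15 (Blue): { 0; 1; 3/2; 7/4; 15/8; 31/16; 63/32; 127/64; 509/256; 4073/2048 | 2037/1024; 1019/512; 255/128; 2 } gives 8147/4096
edge 15 of 15 (Blue): { 0; 1; 3/2; 7/4; 15/8; 31/16; 63/32; 127/64; 509/256; 4073/2048; 8147/4096 | 2037/1024; 1019/512; 255/128; 2 } gives 16295/8192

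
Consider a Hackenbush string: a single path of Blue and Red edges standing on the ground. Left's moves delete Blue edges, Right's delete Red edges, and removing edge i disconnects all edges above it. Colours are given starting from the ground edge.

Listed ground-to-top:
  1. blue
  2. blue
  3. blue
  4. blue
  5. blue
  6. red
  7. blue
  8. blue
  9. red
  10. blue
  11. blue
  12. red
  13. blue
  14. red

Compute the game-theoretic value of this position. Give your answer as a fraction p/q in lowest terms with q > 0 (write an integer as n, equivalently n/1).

b: Left { 0 }, Right { ∅ } → simplest 1
bb: Left { 0 1 }, Right { ∅ } → simplest 2
bbb: Left { 0 1 2 }, Right { ∅ } → simplest 3
bbbb: Left { 0 1 2 3 }, Right { ∅ } → simplest 4
bbbbb: Left { 0 1 2 3 4 }, Right { ∅ } → simplest 5
bbbbbr: Left { 0 1 2 3 4 }, Right { 5 } → simplest 9/2
bbbbbrb: Left { 0 1 2 3 4 9/2 }, Right { 5 } → simplest 19/4
bbbbbrbb: Left { 0 1 2 3 4 9/2 19/4 }, Right { 5 } → simplest 39/8
bbbbbrbbr: Left { 0 1 2 3 4 9/2 19/4 }, Right { 39/8 5 } → simplest 77/16
bbbbbrbbrb: Left { 0 1 2 3 4 9/2 19/4 77/16 }, Right { 39/8 5 } → simplest 155/32
bbbbbrbbrbb: Left { 0 1 2 3 4 9/2 19/4 77/16 155/32 }, Right { 39/8 5 } → simplest 311/64
bbbbbrbbrbbr: Left { 0 1 2 3 4 9/2 19/4 77/16 155/32 }, Right { 311/64 39/8 5 } → simplest 621/128
bbbbbrbbrbbrb: Left { 0 1 2 3 4 9/2 19/4 77/16 155/32 621/128 }, Right { 311/64 39/8 5 } → simplest 1243/256
bbbbbrbbrbbrbr: Left { 0 1 2 3 4 9/2 19/4 77/16 155/32 621/128 }, Right { 1243/256 311/64 39/8 5 } → simplest 2485/512

2485/512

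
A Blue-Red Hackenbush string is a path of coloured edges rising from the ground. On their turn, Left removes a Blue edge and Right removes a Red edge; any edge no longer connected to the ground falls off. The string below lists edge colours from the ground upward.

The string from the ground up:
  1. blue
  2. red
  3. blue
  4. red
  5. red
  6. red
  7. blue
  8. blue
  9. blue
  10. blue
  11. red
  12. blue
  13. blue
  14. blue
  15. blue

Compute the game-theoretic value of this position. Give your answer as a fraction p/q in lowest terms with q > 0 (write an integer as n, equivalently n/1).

9183/16384

Build g(s[:k]) for k = 1..15, string s = blue red blue red red red blue blue blue blue red blue blue blue blue.
g(b) = { 0 | ∅ } = 1
g(br) = { 0 | 1 } = 1/2
g(brb) = { 0,1/2 | 1 } = 3/4
g(brbr) = { 0,1/2 | 3/4,1 } = 5/8
g(brbrr) = { 0,1/2 | 5/8,3/4,1 } = 9/16
g(brbrrr) = { 0,1/2 | 9/16,5/8,3/4,1 } = 17/32
g(brbrrrb) = { 0,1/2,17/32 | 9/16,5/8,3/4,1 } = 35/64
g(brbrrrbb) = { 0,1/2,17/32,35/64 | 9/16,5/8,3/4,1 } = 71/128
g(brbrrrbbb) = { 0,1/2,17/32,35/64,71/128 | 9/16,5/8,3/4,1 } = 143/256
g(brbrrrbbbb) = { 0,1/2,17/32,35/64,71/128,143/256 | 9/16,5/8,3/4,1 } = 287/512
g(brbrrrbbbbr) = { 0,1/2,17/32,35/64,71/128,143/256 | 287/512,9/16,5/8,3/4,1 } = 573/1024
g(brbrrrbbbbrb) = { 0,1/2,17/32,35/64,71/128,143/256,573/1024 | 287/512,9/16,5/8,3/4,1 } = 1147/2048
g(brbrrrbbbbrbb) = { 0,1/2,17/32,35/64,71/128,143/256,573/1024,1147/2048 | 287/512,9/16,5/8,3/4,1 } = 2295/4096
g(brbrrrbbbbrbbb) = { 0,1/2,17/32,35/64,71/128,143/256,573/1024,1147/2048,2295/4096 | 287/512,9/16,5/8,3/4,1 } = 4591/8192
g(brbrrrbbbbrbbbb) = { 0,1/2,17/32,35/64,71/128,143/256,573/1024,1147/2048,2295/4096,4591/8192 | 287/512,9/16,5/8,3/4,1 } = 9183/16384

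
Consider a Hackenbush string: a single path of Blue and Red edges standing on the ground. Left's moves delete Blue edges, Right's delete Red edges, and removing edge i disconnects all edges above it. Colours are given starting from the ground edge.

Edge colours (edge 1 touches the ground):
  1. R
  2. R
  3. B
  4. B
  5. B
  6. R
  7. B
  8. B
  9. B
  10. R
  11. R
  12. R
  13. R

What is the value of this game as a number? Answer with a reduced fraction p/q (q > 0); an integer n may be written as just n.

Prefix values for R R B B B R B B B R R R R via {L|R} + simplicity:
v(R) = { — | 0 } => -1
v(RR) = { — | -1; 0 } => -2
v(RRB) = { -2 | -1; 0 } => -3/2
v(RRBB) = { -2; -3/2 | -1; 0 } => -5/4
v(RRBBB) = { -2; -3/2; -5/4 | -1; 0 } => -9/8
v(RRBBBR) = { -2; -3/2; -5/4 | -9/8; -1; 0 } => -19/16
v(RRBBBRB) = { -2; -3/2; -5/4; -19/16 | -9/8; -1; 0 } => -37/32
v(RRBBBRBB) = { -2; -3/2; -5/4; -19/16; -37/32 | -9/8; -1; 0 } => -73/64
v(RRBBBRBBB) = { -2; -3/2; -5/4; -19/16; -37/32; -73/64 | -9/8; -1; 0 } => -145/128
v(RRBBBRBBBR) = { -2; -3/2; -5/4; -19/16; -37/32; -73/64 | -145/128; -9/8; -1; 0 } => -291/256
v(RRBBBRBBBRR) = { -2; -3/2; -5/4; -19/16; -37/32; -73/64 | -291/256; -145/128; -9/8; -1; 0 } => -583/512
v(RRBBBRBBBRRR) = { -2; -3/2; -5/4; -19/16; -37/32; -73/64 | -583/512; -291/256; -145/128; -9/8; -1; 0 } => -1167/1024
v(RRBBBRBBBRRRR) = { -2; -3/2; -5/4; -19/16; -37/32; -73/64 | -1167/1024; -583/512; -291/256; -145/128; -9/8; -1; 0 } => -2335/2048

-2335/2048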